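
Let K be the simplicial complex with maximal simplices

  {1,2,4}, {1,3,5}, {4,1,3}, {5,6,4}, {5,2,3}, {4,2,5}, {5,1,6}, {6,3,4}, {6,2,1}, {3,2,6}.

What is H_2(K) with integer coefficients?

Order the vertices as 1 < 2 < 3 < 4 < 5 < 6. Listing each simplex with vertices in this order, K has dimension 2 with simplices:

  0-simplices (6): [1], [2], [3], [4], [5], [6]
  1-simplices (15): [1,2], [1,3], [1,4], [1,5], [1,6], [2,3], [2,4], [2,5], [2,6], [3,4], [3,5], [3,6], [4,5], [4,6], [5,6]
  2-simplices (10): [1,2,4], [1,2,6], [1,3,4], [1,3,5], [1,5,6], [2,3,5], [2,3,6], [2,4,5], [3,4,6], [4,5,6]

Hence C_0 ≅ Z^6, C_1 ≅ Z^15, C_2 ≅ Z^10.

The boundary map ∂_1: C_1 → C_0 maps an edge to its endpoints' difference, ∂[p,q] = q − p.
The 6×15 boundary matrix has rank 5 and Smith normal form diag(1,1,1,1,1).

The boundary map ∂_2: C_2 → C_1 acts by ∂[p,q,r] = [q,r] − [p,r] + [p,q]. For instance
  ∂[1,3,4] = [3,4] − [1,4] + [1,3],
  ∂[1,2,6] = [2,6] − [1,6] + [1,2].
The resulting 15×10 matrix has rank 10, and its Smith normal form has invariant factors (1,1,1,1,1,1,1,1,1,2).

Now H_k = ker ∂_k / im ∂_{k+1}, so:

  H_2: rank ker ∂_2 − rank ∂_3 = (10 − 10) − 0 = 0, and there is no ∂_3, so H_2 ≅ 0.

H_2 ≅ 0.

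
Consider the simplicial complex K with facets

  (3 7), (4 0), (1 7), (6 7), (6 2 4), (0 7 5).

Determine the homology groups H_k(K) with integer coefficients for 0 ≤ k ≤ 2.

H_0 ≅ Z,  H_1 ≅ Z,  H_2 = 0.

Take the total order 0 < 1 < 2 < 3 < 4 < 5 < 6 < 7 on the vertex set. Then K (dimension 2) consists of the simplices:

  0-simplices (8): [0], [1], [2], [3], [4], [5], [6], [7]
  1-simplices (10): [0,4], [0,5], [0,7], [1,7], [2,4], [2,6], [3,7], [4,6], [5,7], [6,7]
  2-simplices (2): [0,5,7], [2,4,6]

Hence C_0 ≅ Z^8, C_1 ≅ Z^10, C_2 ≅ Z^2.

Boundary ∂_1: C_1 → C_0 maps an edge to its endpoints' difference, ∂[p,q] = q − p. For instance
  ∂[0,5] = [5] − [0].
As a 8×10 matrix over Z this has rank 7, with invariant factors (1,1,1,1,1,1,1).

Boundary ∂_2: C_2 → C_1 acts by ∂[p,q,r] = [q,r] − [p,r] + [p,q]. For instance
  ∂[2,4,6] = [4,6] − [2,6] + [2,4],
  ∂[0,5,7] = [5,7] − [0,7] + [0,5].
As a 10×2 matrix over Z this has rank 2, with invariant factors (1,1).

From H_k ≅ ker(∂_k) / im(∂_{k+1}) we obtain:

  H_0: rank C_0 − rank ∂_1 = 8 − 7 = 1, and the invariant factors of ∂_1 are all 1, so H_0 = Z.
  H_1: rank ker ∂_1 − rank ∂_2 = (10 − 7) − 2 = 1, and the invariant factors of ∂_2 are all 1, so H_1 = Z.
  H_2: rank ker ∂_2 − rank ∂_3 = (2 − 2) − 0 = 0, and there is no ∂_3, so H_2 = 0.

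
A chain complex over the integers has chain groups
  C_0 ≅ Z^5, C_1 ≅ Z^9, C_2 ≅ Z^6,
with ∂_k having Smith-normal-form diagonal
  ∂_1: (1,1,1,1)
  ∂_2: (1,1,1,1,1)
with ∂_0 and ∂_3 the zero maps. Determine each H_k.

H_0: b_0 = 5 − 0 − 4 = 1; torsion from ∂_1 factors > 1: none. So H_0 ≅ Z.
H_1: b_1 = 9 − 4 − 5 = 0; torsion from ∂_2 factors > 1: none. So H_1 ≅ 0.
H_2: b_2 = 6 − 5 − 0 = 1; torsion from ∂_3 factors > 1: none. So H_2 ≅ Z.

H_0 ≅ Z,  H_1 = 0,  H_2 ≅ Z.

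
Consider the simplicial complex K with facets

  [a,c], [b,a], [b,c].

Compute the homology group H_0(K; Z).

H_0 ≅ Z.

We work with the vertex ordering a < b < c. The simplices of K, each written with vertices in increasing order, are:

  0-simplices (3): a, b, c
  1-simplices (3): ab, ac, bc

so the chain groups are C_0 ≅ Z^3, C_1 ≅ Z^3.

Boundary ∂_1: C_1 → C_0 maps an edge to its endpoints' difference, ∂[p,q] = q − p. For instance
  ∂ab = b − a.
The 3×3 boundary matrix has rank 2 and Smith normal form diag(1,1).

Now H_k = ker ∂_k / im ∂_{k+1}, so:

  H_0: rank C_0 − rank ∂_1 = 3 − 2 = 1, and the invariant factors of ∂_1 are all 1, so H_0 = Z.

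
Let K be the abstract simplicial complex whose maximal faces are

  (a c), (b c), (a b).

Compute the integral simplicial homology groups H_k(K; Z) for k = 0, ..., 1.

Fix the vertex order a < b < c and write every simplex with vertices in increasing order. Then dim K = 1 and the simplices of K are:

  0-simplices (3): a, b, c
  1-simplices (3): ab, ac, bc

Hence C_0 ≅ Z^3, C_1 ≅ Z^3.

Boundary ∂_1: C_1 → C_0 is given by ∂[p,q] = [q] − [p]. For instance
  ∂ac = c − a.
As a 3×3 matrix over Z this has rank 2, with invariant factors (1,1).

Now H_k = ker ∂_k / im ∂_{k+1}, so:

  H_0: rank C_0 − rank ∂_1 = 3 − 2 = 1, and the invariant factors of ∂_1 are all 1, so H_0 = Z.
  H_1: rank ker ∂_1 − rank ∂_2 = (3 − 2) − 0 = 1, and there is no ∂_2, so H_1 = Z.

H_0 ≅ Z,  H_1 ≅ Z.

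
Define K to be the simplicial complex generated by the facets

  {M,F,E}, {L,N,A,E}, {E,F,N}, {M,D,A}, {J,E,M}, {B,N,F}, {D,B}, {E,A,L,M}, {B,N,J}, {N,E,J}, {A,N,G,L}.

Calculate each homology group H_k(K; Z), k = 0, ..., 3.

H_0 = Z,  H_1 = Z,  H_2 = 0,  H_3 = 0.

Fix the vertex order A < B < D < E < F < G < J < L < M < N and write every simplex with vertices in increasing order. Then dim K = 3 and the simplices of K are:

  0-simplices (10): A, B, D, E, F, G, J, L, M, N
  1-simplices (24): AD, AE, AG, AL, AM, AN, BD, BF, BJ, BN, DM, EF, EJ, EL, EM, EN, FM, FN, GL, GN, JM, JN, LM, LN
  2-simplices (17): ADM, AEL, AEM, AEN, AGL, AGN, ALM, ALN, BFN, BJN, EFM, EFN, EJM, EJN, ELM, ELN, GLN
  3-simplices (3): AELM, AELN, AGLN

giving chain groups C_0 ≅ Z^10, C_1 ≅ Z^24, C_2 ≅ Z^17, C_3 ≅ Z^3.

Boundary ∂_1: C_1 → C_0 is given by ∂[p,q] = [q] − [p]. For instance
  ∂BJ = J − B.
This gives a 10×24 integer matrix of rank 9; reducing to Smith normal form yields diagonal entries (1,1,1,1,1,1,1,1,1).

Boundary ∂_2: C_2 → C_1 maps a triangle to the signed sum of its edges. For instance
  ∂ELM = LM − EM + EL,
  ∂AEM = EM − AM + AE.
As a 24×17 matrix over Z this has rank 14, with invariant factors (1,1,1,1,1,1,1,1,1,1,1,1,1,1).

Boundary ∂_3: C_3 → C_2 sends each 3-simplex σ to the alternating sum Σ_i (−1)^i (σ with its i-th vertex removed). For instance
  ∂AELN = ELN − ALN + AEN − AEL,
  ∂AGLN = GLN − ALN + AGN − AGL.
The resulting 17×3 matrix has rank 3, and its Smith normal form has invariant factors (1,1,1).

Computing H_k = (kernel of ∂_k) / (image of ∂_{k+1}):

  H_0: rank C_0 − rank ∂_1 = 10 − 9 = 1, and the invariant factors of ∂_1 are all 1, so H_0 = Z.
  H_1: rank ker ∂_1 − rank ∂_2 = (24 − 9) − 14 = 1, and the invariant factors of ∂_2 are all 1, so H_1 = Z.
  H_2: rank ker ∂_2 − rank ∂_3 = (17 − 14) − 3 = 0, and the invariant factors of ∂_3 are all 1, so H_2 = 0.
  H_3: rank ker ∂_3 − rank ∂_4 = (3 − 3) − 0 = 0, and there is no ∂_4, so H_3 = 0.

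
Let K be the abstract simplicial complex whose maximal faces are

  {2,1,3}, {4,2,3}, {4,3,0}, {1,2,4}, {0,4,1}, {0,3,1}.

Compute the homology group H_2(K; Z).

K has 5 vertices, 9 edges, 6 triangles.
rank ∂_2 = 5, rank ∂_3 = 0 ⇒ b_2 = 6 − 5 − 0 = 1. So H_2 ≅ Z.

H_2 ≅ Z.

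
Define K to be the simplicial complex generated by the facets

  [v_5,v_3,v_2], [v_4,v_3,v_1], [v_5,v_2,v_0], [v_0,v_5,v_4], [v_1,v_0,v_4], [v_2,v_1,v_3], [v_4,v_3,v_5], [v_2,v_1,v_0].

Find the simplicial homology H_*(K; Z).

Take the total order v_0 < v_1 < v_2 < v_3 < v_4 < v_5 on the vertex set. Then K (dimension 2) consists of the simplices:

  0-simplices (6): [v_0], [v_1], [v_2], [v_3], [v_4], [v_5]
  1-simplices (12): [v_0,v_1], [v_0,v_2], [v_0,v_4], [v_0,v_5], [v_1,v_2], [v_1,v_3], [v_1,v_4], [v_2,v_3], [v_2,v_5], [v_3,v_4], [v_3,v_5], [v_4,v_5]
  2-simplices (8): [v_0,v_1,v_2], [v_0,v_1,v_4], [v_0,v_2,v_5], [v_0,v_4,v_5], [v_1,v_2,v_3], [v_1,v_3,v_4], [v_2,v_3,v_5], [v_3,v_4,v_5]

so the chain groups are C_0 ≅ Z^6, C_1 ≅ Z^12, C_2 ≅ Z^8.

∂_1: C_1 → C_0 is given by ∂[p,q] = [q] − [p].
As a 6×12 matrix over Z this has rank 5, with invariant factors (1,1,1,1,1).

∂_2: C_2 → C_1 maps a triangle to the signed sum of its edges. For instance
  ∂[v_0,v_1,v_4] = [v_1,v_4] − [v_0,v_4] + [v_0,v_1],
  ∂[v_0,v_4,v_5] = [v_4,v_5] − [v_0,v_5] + [v_0,v_4].
The resulting 12×8 matrix has rank 7, and its Smith normal form has invariant factors (1,1,1,1,1,1,1).

Reading off H_k = ker ∂_k / im ∂_{k+1}:

  H_0: rank C_0 − rank ∂_1 = 6 − 5 = 1, and the invariant factors of ∂_1 are all 1, so H_0 = Z.
  H_1: rank ker ∂_1 − rank ∂_2 = (12 − 5) − 7 = 0, and the invariant factors of ∂_2 are all 1, so H_1 = 0.
  H_2: rank ker ∂_2 − rank ∂_3 = (8 − 7) − 0 = 1, and there is no ∂_3, so H_2 = Z.

(K is a triangulation of the 2-sphere S^2.)

H_0 = Z,  H_1 = 0,  H_2 = Z.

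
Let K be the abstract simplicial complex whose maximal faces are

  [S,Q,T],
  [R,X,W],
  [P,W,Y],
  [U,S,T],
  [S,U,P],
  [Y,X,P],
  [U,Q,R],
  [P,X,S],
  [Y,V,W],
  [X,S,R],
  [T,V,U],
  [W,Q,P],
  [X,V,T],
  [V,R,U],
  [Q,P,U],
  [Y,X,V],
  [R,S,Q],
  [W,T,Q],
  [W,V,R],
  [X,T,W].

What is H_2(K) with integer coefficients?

K has 10 vertices, 30 edges, 20 triangles.
rank ∂_2 = 20, rank ∂_3 = 0 ⇒ b_2 = 20 − 20 − 0 = 0. So H_2 = 0.

H_2 = 0.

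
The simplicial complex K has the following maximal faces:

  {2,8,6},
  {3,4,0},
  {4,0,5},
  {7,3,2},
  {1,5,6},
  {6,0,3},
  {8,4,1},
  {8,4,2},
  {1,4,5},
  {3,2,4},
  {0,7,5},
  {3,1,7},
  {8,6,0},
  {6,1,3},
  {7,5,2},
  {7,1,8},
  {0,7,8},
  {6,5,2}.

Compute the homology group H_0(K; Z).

K has 9 vertices, 27 edges, 18 triangles.
rank ∂_0 = 0, rank ∂_1 = 8 ⇒ b_0 = 9 − 0 − 8 = 1; all invariant factors of ∂_1 are 1 so no torsion. So H_0 ≅ Z.

H_0 ≅ Z.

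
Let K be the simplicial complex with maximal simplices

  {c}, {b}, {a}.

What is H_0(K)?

H_0 ≅ Z^3.

We work with the vertex ordering a < b < c. The simplices of K, each written with vertices in increasing order, are:

  0-simplices (3): a, b, c

so the chain groups are C_0 ≅ Z^3.

Computing H_k = (kernel of ∂_k) / (image of ∂_{k+1}):

  H_0: rank C_0 − rank ∂_1 = 3 − 0 = 3, and there is no ∂_1, so H_0 ≅ Z^3.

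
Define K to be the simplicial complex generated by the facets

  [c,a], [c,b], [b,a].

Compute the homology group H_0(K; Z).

H_0 = Z.

Order the vertices as a < b < c. Listing each simplex with vertices in this order, K has dimension 1 with simplices:

  0-simplices (3): a, b, c
  1-simplices (3): ab, ac, bc

Hence C_0 ≅ Z^3, C_1 ≅ Z^3.

∂_1: C_1 → C_0 maps an edge to its endpoints' difference, ∂[p,q] = q − p. For instance
  ∂ab = b − a.
This gives a 3×3 integer matrix of rank 2; reducing to Smith normal form yields diagonal entries (1,1).

Reading off H_k = ker ∂_k / im ∂_{k+1}:

  H_0: rank C_0 − rank ∂_1 = 3 − 2 = 1, and the invariant factors of ∂_1 are all 1, so H_0 = Z.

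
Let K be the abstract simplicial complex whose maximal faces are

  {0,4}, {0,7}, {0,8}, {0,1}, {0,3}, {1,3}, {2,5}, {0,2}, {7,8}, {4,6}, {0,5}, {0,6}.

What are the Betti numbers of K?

Order the vertices as 0 < 1 < 2 < 3 < 4 < 5 < 6 < 7 < 8. Listing each simplex with vertices in this order, K has dimension 1 with simplices:

  0-simplices (9): [0], [1], [2], [3], [4], [5], [6], [7], [8]
  1-simplices (12): [0,1], [0,2], [0,3], [0,4], [0,5], [0,6], [0,7], [0,8], [1,3], [2,5], [4,6], [7,8]

so the chain groups are C_0 ≅ Z^9, C_1 ≅ Z^12.

Boundary ∂_1: C_1 → C_0 sends each edge [p,q] (with p < q) to q − p. For instance
  ∂[0,5] = [5] − [0].
The resulting 9×12 matrix has rank 8, and its Smith normal form has invariant factors (1,1,1,1,1,1,1,1).

Reading off H_k = ker ∂_k / im ∂_{k+1}:

  H_0: rank C_0 − rank ∂_1 = 9 − 8 = 1, and the invariant factors of ∂_1 are all 1, so H_0 ≅ Z.
  H_1: rank ker ∂_1 − rank ∂_2 = (12 − 8) − 0 = 4, and there is no ∂_2, so H_1 ≅ Z^4.

(K is a triangulation of a wedge of 4 circles.)

Hence the Betti numbers are b_0 = 1, b_1 = 4.

b_0 = 1, b_1 = 4.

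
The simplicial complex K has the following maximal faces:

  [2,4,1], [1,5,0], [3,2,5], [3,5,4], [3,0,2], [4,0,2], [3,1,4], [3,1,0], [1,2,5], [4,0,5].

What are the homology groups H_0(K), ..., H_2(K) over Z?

H_0 = Z,  H_1 = Z/2Z,  H_2 = 0.

We work with the vertex ordering 0 < 1 < 2 < 3 < 4 < 5. The simplices of K, each written with vertices in increasing order, are:

  0-simplices (6): [0], [1], [2], [3], [4], [5]
  1-simplices (15): [0,1], [0,2], [0,3], [0,4], [0,5], [1,2], [1,3], [1,4], [1,5], [2,3], [2,4], [2,5], [3,4], [3,5], [4,5]
  2-simplices (10): [0,1,3], [0,1,5], [0,2,3], [0,2,4], [0,4,5], [1,2,4], [1,2,5], [1,3,4], [2,3,5], [3,4,5]

Hence C_0 ≅ Z^6, C_1 ≅ Z^15, C_2 ≅ Z^10.

Boundary ∂_1: C_1 → C_0 maps an edge to its endpoints' difference, ∂[p,q] = q − p. For instance
  ∂[0,3] = [3] − [0].
The 6×15 boundary matrix has rank 5 and Smith normal form diag(1,1,1,1,1).

Boundary ∂_2: C_2 → C_1 acts by ∂[p,q,r] = [q,r] − [p,r] + [p,q]. For instance
  ∂[1,3,4] = [3,4] − [1,4] + [1,3],
  ∂[0,4,5] = [4,5] − [0,5] + [0,4].
This gives a 15×10 integer matrix of rank 10; reducing to Smith normal form yields diagonal entries (1,1,1,1,1,1,1,1,1,2).

Computing H_k = (kernel of ∂_k) / (image of ∂_{k+1}):

  H_0: rank C_0 − rank ∂_1 = 6 − 5 = 1, and the invariant factors of ∂_1 are all 1, so H_0 = Z.
  H_1: rank ker ∂_1 − rank ∂_2 = (15 − 5) − 10 = 0, and ∂_2 has invariant factor 2 > 1, so H_1 = Z/2Z.
  H_2: rank ker ∂_2 − rank ∂_3 = (10 − 10) − 0 = 0, and there is no ∂_3, so H_2 = 0.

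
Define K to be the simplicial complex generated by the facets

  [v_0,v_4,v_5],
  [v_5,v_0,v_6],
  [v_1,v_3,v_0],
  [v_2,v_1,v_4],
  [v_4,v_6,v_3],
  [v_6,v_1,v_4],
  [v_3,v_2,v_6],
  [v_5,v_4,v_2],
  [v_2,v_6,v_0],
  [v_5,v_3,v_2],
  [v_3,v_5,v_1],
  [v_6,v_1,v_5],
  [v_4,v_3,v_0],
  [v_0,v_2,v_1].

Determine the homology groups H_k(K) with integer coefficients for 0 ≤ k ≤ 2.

Fix the vertex order v_0 < v_1 < v_2 < v_3 < v_4 < v_5 < v_6 and write every simplex with vertices in increasing order. Then dim K = 2 and the simplices of K are:

  0-simplices (7): [v_0], [v_1], [v_2], [v_3], [v_4], [v_5], [v_6]
  1-simplices (21): (21 of them)
  2-simplices (14): (14 of them)

Hence C_0 ≅ Z^7, C_1 ≅ Z^21, C_2 ≅ Z^14.

The boundary map ∂_1: C_1 → C_0 is given by ∂[p,q] = [q] − [p]. For instance
  ∂[v_4,v_5] = [v_5] − [v_4].
The resulting 7×21 matrix has rank 6, and its Smith normal form has invariant factors (1,1,1,1,1,1).

∂_2: C_2 → C_1 acts by ∂[p,q,r] = [q,r] − [p,r] + [p,q]. For instance
  ∂[v_0,v_1,v_2] = [v_1,v_2] − [v_0,v_2] + [v_0,v_1],
  ∂[v_3,v_4,v_6] = [v_4,v_6] − [v_3,v_6] + [v_3,v_4].
This gives a 21×14 integer matrix of rank 13; reducing to Smith normal form yields diagonal entries (1,1,1,1,1,1,1,1,1,1,1,1,1).

Now H_k = ker ∂_k / im ∂_{k+1}, so:

  H_0: rank C_0 − rank ∂_1 = 7 − 6 = 1, and the invariant factors of ∂_1 are all 1, so H_0 ≅ Z.
  H_1: rank ker ∂_1 − rank ∂_2 = (21 − 6) − 13 = 2, and the invariant factors of ∂_2 are all 1, so H_1 ≅ Z^2.
  H_2: rank ker ∂_2 − rank ∂_3 = (14 − 13) − 0 = 1, and there is no ∂_3, so H_2 ≅ Z.

H_0 = Z,  H_1 = Z^2,  H_2 = Z.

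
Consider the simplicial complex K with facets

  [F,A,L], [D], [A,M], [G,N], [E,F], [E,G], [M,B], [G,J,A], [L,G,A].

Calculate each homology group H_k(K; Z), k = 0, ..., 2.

Fix the vertex order A < B < D < E < F < G < J < L < M < N and write every simplex with vertices in increasing order. Then dim K = 2 and the simplices of K are:

  0-simplices (10): A, B, D, E, F, G, J, L, M, N
  1-simplices (12): AF, AG, AJ, AL, AM, BM, EF, EG, FL, GJ, GL, GN
  2-simplices (3): AFL, AGJ, AGL

Hence C_0 ≅ Z^10, C_1 ≅ Z^12, C_2 ≅ Z^3.

The boundary map ∂_1: C_1 → C_0 is given by ∂[p,q] = [q] − [p]. For instance
  ∂AG = G − A.
This gives a 10×12 integer matrix of rank 8; reducing to Smith normal form yields diagonal entries (1,1,1,1,1,1,1,1).

The boundary map ∂_2: C_2 → C_1 sends each 2-simplex [p,q,r] to [q,r] − [p,r] + [p,q]. For instance
  ∂AFL = FL − AL + AF,
  ∂AGJ = GJ − AJ + AG.
As a 12×3 matrix over Z this has rank 3, with invariant factors (1,1,1).

Now H_k = ker ∂_k / im ∂_{k+1}, so:

  H_0: rank C_0 − rank ∂_1 = 10 − 8 = 2, and the invariant factors of ∂_1 are all 1, so H_0 ≅ Z^2.
  H_1: rank ker ∂_1 − rank ∂_2 = (12 − 8) − 3 = 1, and the invariant factors of ∂_2 are all 1, so H_1 ≅ Z.
  H_2: rank ker ∂_2 − rank ∂_3 = (3 − 3) − 0 = 0, and there is no ∂_3, so H_2 ≅ 0.

H_0 = Z^2,  H_1 = Z,  H_2 = 0.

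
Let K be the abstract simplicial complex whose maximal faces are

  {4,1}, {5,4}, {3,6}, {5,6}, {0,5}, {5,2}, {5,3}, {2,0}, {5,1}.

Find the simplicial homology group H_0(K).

We work with the vertex ordering 0 < 1 < 2 < 3 < 4 < 5 < 6. The simplices of K, each written with vertices in increasing order, are:

  0-simplices (7): [0], [1], [2], [3], [4], [5], [6]
  1-simplices (9): [0,2], [0,5], [1,4], [1,5], [2,5], [3,5], [3,6], [4,5], [5,6]

so the chain groups are C_0 ≅ Z^7, C_1 ≅ Z^9.

∂_1: C_1 → C_0 is given by ∂[p,q] = [q] − [p]. For instance
  ∂[5,6] = [6] − [5].
The resulting 7×9 matrix has rank 6, and its Smith normal form has invariant factors (1,1,1,1,1,1).

Now H_k = ker ∂_k / im ∂_{k+1}, so:

  H_0: rank C_0 − rank ∂_1 = 7 − 6 = 1, and the invariant factors of ∂_1 are all 1, so H_0 = Z.

(K is a triangulation of a wedge of 3 circles.)

H_0 = Z.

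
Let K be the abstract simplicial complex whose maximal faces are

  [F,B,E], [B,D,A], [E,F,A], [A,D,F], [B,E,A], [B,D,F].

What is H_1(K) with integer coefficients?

We work with the vertex ordering A < B < D < E < F. The simplices of K, each written with vertices in increasing order, are:

  0-simplices (5): A, B, D, E, F
  1-simplices (9): AB, AD, AE, AF, BD, BE, BF, DF, EF
  2-simplices (6): ABD, ABE, ADF, AEF, BDF, BEF

so the chain groups are C_0 ≅ Z^5, C_1 ≅ Z^9, C_2 ≅ Z^6.

∂_1: C_1 → C_0 maps an edge to its endpoints' difference, ∂[p,q] = q − p.
As a 5×9 matrix over Z this has rank 4, with invariant factors (1,1,1,1).

∂_2: C_2 → C_1 acts by ∂[p,q,r] = [q,r] − [p,r] + [p,q]. For instance
  ∂ADF = DF − AF + AD,
  ∂BDF = DF − BF + BD.
This gives a 9×6 integer matrix of rank 5; reducing to Smith normal form yields diagonal entries (1,1,1,1,1).

From H_k ≅ ker(∂_k) / im(∂_{k+1}) we obtain:

  H_1: rank ker ∂_1 − rank ∂_2 = (9 − 4) − 5 = 0, and the invariant factors of ∂_2 are all 1, so H_1 ≅ 0.

H_1 = 0.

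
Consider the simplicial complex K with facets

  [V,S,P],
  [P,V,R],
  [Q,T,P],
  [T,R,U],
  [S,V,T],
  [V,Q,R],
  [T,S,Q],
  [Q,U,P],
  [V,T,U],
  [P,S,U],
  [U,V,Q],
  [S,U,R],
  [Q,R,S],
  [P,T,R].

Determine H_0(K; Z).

Fix the vertex order P < Q < R < S < T < U < V and write every simplex with vertices in increasing order. Then dim K = 2 and the simplices of K are:

  0-simplices (7): P, Q, R, S, T, U, V
  1-simplices (21): PQ, PR, PS, PT, PU, PV, QR, QS, QT, QU, QV, RS, RT, RU, RV, ST, SU, SV, TU, TV, UV
  2-simplices (14): PQT, PQU, PRT, PRV, PSU, PSV, QRS, QRV, QST, QUV, RSU, RTU, STV, TUV

so the chain groups are C_0 ≅ Z^7, C_1 ≅ Z^21, C_2 ≅ Z^14.

Boundary ∂_1: C_1 → C_0 sends each edge [p,q] (with p < q) to q − p.
This gives a 7×21 integer matrix of rank 6; reducing to Smith normal form yields diagonal entries (1,1,1,1,1,1).

The boundary map ∂_2: C_2 → C_1 acts by ∂[p,q,r] = [q,r] − [p,r] + [p,q]. For instance
  ∂TUV = UV − TV + TU,
  ∂PQU = QU − PU + PQ.
As a 21×14 matrix over Z this has rank 13, with invariant factors (1,1,1,1,1,1,1,1,1,1,1,1,1).

Computing H_k = (kernel of ∂_k) / (image of ∂_{k+1}):

  H_0: rank C_0 − rank ∂_1 = 7 − 6 = 1, and the invariant factors of ∂_1 are all 1, so H_0 = Z.

(K is a triangulation of the torus T^2.)

H_0 ≅ Z.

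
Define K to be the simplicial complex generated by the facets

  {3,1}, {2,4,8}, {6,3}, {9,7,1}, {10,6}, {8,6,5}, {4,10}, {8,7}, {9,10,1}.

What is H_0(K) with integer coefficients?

H_0 ≅ Z.

We work with the vertex ordering 1 < 2 < 3 < 4 < 5 < 6 < 7 < 8 < 9 < 10. The simplices of K, each written with vertices in increasing order, are:

  0-simplices (10): [1], [2], [3], [4], [5], [6], [7], [8], [9], [10]
  1-simplices (16): [1,3], [1,7], [1,9], [1,10], [2,4], [2,8], [3,6], [4,8], [4,10], [5,6], [5,8], [6,8], [6,10], [7,8], [7,9], [9,10]
  2-simplices (4): [1,7,9], [1,9,10], [2,4,8], [5,6,8]

so the chain groups are C_0 ≅ Z^10, C_1 ≅ Z^16, C_2 ≅ Z^4.

The boundary map ∂_1: C_1 → C_0 sends each edge [p,q] (with p < q) to q − p. For instance
  ∂[4,10] = [10] − [4].
This gives a 10×16 integer matrix of rank 9; reducing to Smith normal form yields diagonal entries (1,1,1,1,1,1,1,1,1).

Boundary ∂_2: C_2 → C_1 sends each 2-simplex [p,q,r] to [q,r] − [p,r] + [p,q]. For instance
  ∂[1,9,10] = [9,10] − [1,10] + [1,9],
  ∂[1,7,9] = [7,9] − [1,9] + [1,7].
The 16×4 boundary matrix has rank 4 and Smith normal form diag(1,1,1,1).

From H_k ≅ ker(∂_k) / im(∂_{k+1}) we obtain:

  H_0: rank C_0 − rank ∂_1 = 10 − 9 = 1, and the invariant factors of ∂_1 are all 1, so H_0 ≅ Z.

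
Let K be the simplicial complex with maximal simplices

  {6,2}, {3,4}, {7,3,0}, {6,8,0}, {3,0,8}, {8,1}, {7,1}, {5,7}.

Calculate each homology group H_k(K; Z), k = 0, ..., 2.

Fix the vertex order 0 < 1 < 2 < 3 < 4 < 5 < 6 < 7 < 8 and write every simplex with vertices in increasing order. Then dim K = 2 and the simplices of K are:

  0-simplices (9): [0], [1], [2], [3], [4], [5], [6], [7], [8]
  1-simplices (12): [0,3], [0,6], [0,7], [0,8], [1,7], [1,8], [2,6], [3,4], [3,7], [3,8], [5,7], [6,8]
  2-simplices (3): [0,3,7], [0,3,8], [0,6,8]

giving chain groups C_0 ≅ Z^9, C_1 ≅ Z^12, C_2 ≅ Z^3.

Boundary ∂_1: C_1 → C_0 maps an edge to its endpoints' difference, ∂[p,q] = q − p. For instance
  ∂[0,6] = [6] − [0].
The 9×12 boundary matrix has rank 8 and Smith normal form diag(1,1,1,1,1,1,1,1).

∂_2: C_2 → C_1 maps a triangle to the signed sum of its edges. For instance
  ∂[0,6,8] = [6,8] − [0,8] + [0,6],
  ∂[0,3,7] = [3,7] − [0,7] + [0,3].
As a 12×3 matrix over Z this has rank 3, with invariant factors (1,1,1).

Reading off H_k = ker ∂_k / im ∂_{k+1}:

  H_0: rank C_0 − rank ∂_1 = 9 − 8 = 1, and the invariant factors of ∂_1 are all 1, so H_0 = Z.
  H_1: rank ker ∂_1 − rank ∂_2 = (12 − 8) − 3 = 1, and the invariant factors of ∂_2 are all 1, so H_1 = Z.
  H_2: rank ker ∂_2 − rank ∂_3 = (3 − 3) − 0 = 0, and there is no ∂_3, so H_2 = 0.

H_0 = Z,  H_1 = Z,  H_2 = 0.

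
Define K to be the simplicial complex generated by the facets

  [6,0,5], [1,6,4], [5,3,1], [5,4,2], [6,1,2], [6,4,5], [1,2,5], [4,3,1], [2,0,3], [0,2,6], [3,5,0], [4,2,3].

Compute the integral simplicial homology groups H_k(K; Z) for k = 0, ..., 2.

Order the vertices as 0 < 1 < 2 < 3 < 4 < 5 < 6. Listing each simplex with vertices in this order, K has dimension 2 with simplices:

  0-simplices (7): [0], [1], [2], [3], [4], [5], [6]
  1-simplices (18): [0,2], [0,3], [0,5], [0,6], [1,2], [1,3], [1,4], [1,5], [1,6], [2,3], [2,4], [2,5], [2,6], [3,4], [3,5], [4,5], [4,6], [5,6]
  2-simplices (12): [0,2,3], [0,2,6], [0,3,5], [0,5,6], [1,2,5], [1,2,6], [1,3,4], [1,3,5], [1,4,6], [2,3,4], [2,4,5], [4,5,6]

so the chain groups are C_0 ≅ Z^7, C_1 ≅ Z^18, C_2 ≅ Z^12.

∂_1: C_1 → C_0 is given by ∂[p,q] = [q] − [p].
This gives a 7×18 integer matrix of rank 6; reducing to Smith normal form yields diagonal entries (1,1,1,1,1,1).

Boundary ∂_2: C_2 → C_1 acts by ∂[p,q,r] = [q,r] − [p,r] + [p,q]. For instance
  ∂[0,2,6] = [2,6] − [0,6] + [0,2],
  ∂[2,3,4] = [3,4] − [2,4] + [2,3].
The 18×12 boundary matrix has rank 12 and Smith normal form diag(1,1,1,1,1,1,1,1,1,1,1,2).

From H_k ≅ ker(∂_k) / im(∂_{k+1}) we obtain:

  H_0: rank C_0 − rank ∂_1 = 7 − 6 = 1, and the invariant factors of ∂_1 are all 1, so H_0 = Z.
  H_1: rank ker ∂_1 − rank ∂_2 = (18 − 6) − 12 = 0, and ∂_2 has invariant factor 2 > 1, so H_1 = Z/2.
  H_2: rank ker ∂_2 − rank ∂_3 = (12 − 12) − 0 = 0, and there is no ∂_3, so H_2 = 0.

As a check, the Euler characteristic is 7 − 18 + 12 = 1, which agrees with 1 − 0 + 0 = 1.

H_0 = Z,  H_1 = Z/2,  H_2 = 0.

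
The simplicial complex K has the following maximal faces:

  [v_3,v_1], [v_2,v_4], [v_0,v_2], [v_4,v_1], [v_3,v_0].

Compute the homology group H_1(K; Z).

H_1 ≅ Z.

Fix the vertex order v_0 < v_1 < v_2 < v_3 < v_4 and write every simplex with vertices in increasing order. Then dim K = 1 and the simplices of K are:

  0-simplices (5): [v_0], [v_1], [v_2], [v_3], [v_4]
  1-simplices (5): [v_0,v_2], [v_0,v_3], [v_1,v_3], [v_1,v_4], [v_2,v_4]

so the chain groups are C_0 ≅ Z^5, C_1 ≅ Z^5.

The boundary map ∂_1: C_1 → C_0 maps an edge to its endpoints' difference, ∂[p,q] = q − p. For instance
  ∂[v_1,v_3] = [v_3] − [v_1].
As a 5×5 matrix over Z this has rank 4, with invariant factors (1,1,1,1).

Computing H_k = (kernel of ∂_k) / (image of ∂_{k+1}):

  H_1: rank ker ∂_1 − rank ∂_2 = (5 − 4) − 0 = 1, and there is no ∂_2, so H_1 ≅ Z.

(K is a triangulation of the circle S^1.)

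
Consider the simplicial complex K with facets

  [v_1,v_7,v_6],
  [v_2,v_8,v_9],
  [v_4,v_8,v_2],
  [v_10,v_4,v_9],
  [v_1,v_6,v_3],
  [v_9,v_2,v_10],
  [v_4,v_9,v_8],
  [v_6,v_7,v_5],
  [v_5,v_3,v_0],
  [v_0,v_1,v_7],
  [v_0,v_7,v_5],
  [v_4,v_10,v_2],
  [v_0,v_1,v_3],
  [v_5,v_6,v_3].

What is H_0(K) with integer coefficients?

Take the total order v_0 < v_1 < v_2 < v_3 < v_4 < v_5 < v_6 < v_7 < v_8 < v_9 < v_10 on the vertex set. Then K (dimension 2) consists of the simplices:

  0-simplices (11): [v_0], [v_1], [v_2], [v_3], [v_4], [v_5], [v_6], [v_7], [v_8], [v_9], [v_10]
  1-simplices (21): (21 of them)
  2-simplices (14): (14 of them)

giving chain groups C_0 ≅ Z^11, C_1 ≅ Z^21, C_2 ≅ Z^14.

Boundary ∂_1: C_1 → C_0 sends each edge [p,q] (with p < q) to q − p. For instance
  ∂[v_2,v_9] = [v_9] − [v_2].
This gives a 11×21 integer matrix of rank 9; reducing to Smith normal form yields diagonal entries (1,1,1,1,1,1,1,1,1).

Boundary ∂_2: C_2 → C_1 maps a triangle to the signed sum of its edges. For instance
  ∂[v_2,v_9,v_10] = [v_9,v_10] − [v_2,v_10] + [v_2,v_9],
  ∂[v_0,v_3,v_5] = [v_3,v_5] − [v_0,v_5] + [v_0,v_3].
As a 21×14 matrix over Z this has rank 12, with invariant factors (1,1,1,1,1,1,1,1,1,1,1,1).

From H_k ≅ ker(∂_k) / im(∂_{k+1}) we obtain:

  H_0: rank C_0 − rank ∂_1 = 11 − 9 = 2, and the invariant factors of ∂_1 are all 1, so H_0 ≅ Z^2.

H_0 = Z^2.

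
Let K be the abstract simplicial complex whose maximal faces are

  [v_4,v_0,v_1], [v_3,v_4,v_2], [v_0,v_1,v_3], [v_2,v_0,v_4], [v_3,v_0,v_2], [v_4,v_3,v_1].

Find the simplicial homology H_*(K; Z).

H_0 = Z,  H_1 = 0,  H_2 = Z.

K has 5 vertices, 9 edges, 6 triangles.
rank ∂_0 = 0, rank ∂_1 = 4 ⇒ b_0 = 5 − 0 − 4 = 1; all invariant factors of ∂_1 are 1 so no torsion. So H_0 = Z.
rank ∂_1 = 4, rank ∂_2 = 5 ⇒ b_1 = 9 − 4 − 5 = 0; all invariant factors of ∂_2 are 1 so no torsion. So H_1 = 0.
rank ∂_2 = 5, rank ∂_3 = 0 ⇒ b_2 = 6 − 5 − 0 = 1. So H_2 = Z.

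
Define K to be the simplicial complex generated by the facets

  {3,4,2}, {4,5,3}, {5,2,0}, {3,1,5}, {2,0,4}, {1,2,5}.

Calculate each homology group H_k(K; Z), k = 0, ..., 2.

H_0 = Z,  H_1 = Z,  H_2 = 0.

K has 6 vertices, 12 edges, 6 triangles.
rank ∂_0 = 0, rank ∂_1 = 5 ⇒ b_0 = 6 − 0 − 5 = 1; all invariant factors of ∂_1 are 1 so no torsion. So H_0 ≅ Z.
rank ∂_1 = 5, rank ∂_2 = 6 ⇒ b_1 = 12 − 5 − 6 = 1; all invariant factors of ∂_2 are 1 so no torsion. So H_1 ≅ Z.
rank ∂_2 = 6, rank ∂_3 = 0 ⇒ b_2 = 6 − 6 − 0 = 0. So H_2 ≅ 0.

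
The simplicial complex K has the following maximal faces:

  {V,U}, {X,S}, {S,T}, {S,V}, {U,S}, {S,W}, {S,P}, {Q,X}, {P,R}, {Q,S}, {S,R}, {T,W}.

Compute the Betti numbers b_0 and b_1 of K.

b_0 = 1, b_1 = 4.

K has 9 vertices, 12 edges.
rank ∂_0 = 0, rank ∂_1 = 8 ⇒ b_0 = 9 − 0 − 8 = 1; all invariant factors of ∂_1 are 1 so no torsion. So H_0 = Z.
rank ∂_1 = 8, rank ∂_2 = 0 ⇒ b_1 = 12 − 8 − 0 = 4. So H_1 = Z^4.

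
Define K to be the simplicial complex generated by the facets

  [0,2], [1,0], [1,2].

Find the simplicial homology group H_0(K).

Take the total order 0 < 1 < 2 on the vertex set. Then K (dimension 1) consists of the simplices:

  0-simplices (3): [0], [1], [2]
  1-simplices (3): [0,1], [0,2], [1,2]

so the chain groups are C_0 ≅ Z^3, C_1 ≅ Z^3.

The boundary map ∂_1: C_1 → C_0 is given by ∂[p,q] = [q] − [p].
As a 3×3 matrix over Z this has rank 2, with invariant factors (1,1).

Computing H_k = (kernel of ∂_k) / (image of ∂_{k+1}):

  H_0: rank C_0 − rank ∂_1 = 3 − 2 = 1, and the invariant factors of ∂_1 are all 1, so H_0 = Z.

H_0 = Z.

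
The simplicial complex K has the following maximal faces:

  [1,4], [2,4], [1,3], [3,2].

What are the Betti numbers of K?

Fix the vertex order 1 < 2 < 3 < 4 and write every simplex with vertices in increasing order. Then dim K = 1 and the simplices of K are:

  0-simplices (4): [1], [2], [3], [4]
  1-simplices (4): [1,3], [1,4], [2,3], [2,4]

giving chain groups C_0 ≅ Z^4, C_1 ≅ Z^4.

∂_1: C_1 → C_0 is given by ∂[p,q] = [q] − [p]. For instance
  ∂[1,3] = [3] − [1].
The resulting 4×4 matrix has rank 3, and its Smith normal form has invariant factors (1,1,1).

From H_k ≅ ker(∂_k) / im(∂_{k+1}) we obtain:

  H_0: rank C_0 − rank ∂_1 = 4 − 3 = 1, and the invariant factors of ∂_1 are all 1, so H_0 = Z.
  H_1: rank ker ∂_1 − rank ∂_2 = (4 − 3) − 0 = 1, and there is no ∂_2, so H_1 = Z.

Hence the Betti numbers are b_0 = 1, b_1 = 1.

b_0 = 1, b_1 = 1.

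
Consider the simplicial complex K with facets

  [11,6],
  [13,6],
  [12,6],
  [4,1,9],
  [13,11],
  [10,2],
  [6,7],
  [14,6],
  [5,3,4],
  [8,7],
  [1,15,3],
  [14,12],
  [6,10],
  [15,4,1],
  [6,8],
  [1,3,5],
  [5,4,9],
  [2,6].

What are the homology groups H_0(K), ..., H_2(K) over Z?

Take the total order 1 < 2 < 3 < 4 < 5 < 6 < 7 < 8 < 9 < 10 < 11 < 12 < 13 < 14 < 15 on the vertex set. Then K (dimension 2) consists of the simplices:

  0-simplices (15): [1], [2], [3], [4], [5], [6], [7], [8], [9], [10], [11], [12], [13], [14], [15]
  1-simplices (24): (24 of them)
  2-simplices (6): [1,3,5], [1,3,15], [1,4,9], [1,4,15], [3,4,5], [4,5,9]

so the chain groups are C_0 ≅ Z^15, C_1 ≅ Z^24, C_2 ≅ Z^6.

The boundary map ∂_1: C_1 → C_0 sends each edge [p,q] (with p < q) to q − p. For instance
  ∂[6,12] = [12] − [6].
The resulting 15×24 matrix has rank 13, and its Smith normal form has invariant factors (1,1,1,1,1,1,1,1,1,1,1,1,1).

The boundary map ∂_2: C_2 → C_1 sends each 2-simplex [p,q,r] to [q,r] − [p,r] + [p,q]. For instance
  ∂[4,5,9] = [5,9] − [4,9] + [4,5],
  ∂[1,4,9] = [4,9] − [1,9] + [1,4].
The resulting 24×6 matrix has rank 6, and its Smith normal form has invariant factors (1,1,1,1,1,1).

Now H_k = ker ∂_k / im ∂_{k+1}, so:

  H_0: rank C_0 − rank ∂_1 = 15 − 13 = 2, and the invariant factors of ∂_1 are all 1, so H_0 ≅ Z^2.
  H_1: rank ker ∂_1 − rank ∂_2 = (24 − 13) − 6 = 5, and the invariant factors of ∂_2 are all 1, so H_1 ≅ Z^5.
  H_2: rank ker ∂_2 − rank ∂_3 = (6 − 6) − 0 = 0, and there is no ∂_3, so H_2 ≅ 0.

H_0 = Z^2,  H_1 = Z^5,  H_2 = 0.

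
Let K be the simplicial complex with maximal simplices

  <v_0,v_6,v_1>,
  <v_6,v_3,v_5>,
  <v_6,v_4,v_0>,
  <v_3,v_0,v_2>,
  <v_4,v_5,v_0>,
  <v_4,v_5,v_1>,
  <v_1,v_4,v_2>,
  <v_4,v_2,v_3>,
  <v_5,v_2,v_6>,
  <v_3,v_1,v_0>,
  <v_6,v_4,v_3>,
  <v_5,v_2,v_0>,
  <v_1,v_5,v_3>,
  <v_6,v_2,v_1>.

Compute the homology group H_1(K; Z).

H_1 = Z^2.

Take the total order v_0 < v_1 < v_2 < v_3 < v_4 < v_5 < v_6 on the vertex set. Then K (dimension 2) consists of the simplices:

  0-simplices (7): [v_0], [v_1], [v_2], [v_3], [v_4], [v_5], [v_6]
  1-simplices (21): (21 of them)
  2-simplices (14): (14 of them)

so the chain groups are C_0 ≅ Z^7, C_1 ≅ Z^21, C_2 ≅ Z^14.

The boundary map ∂_1: C_1 → C_0 sends each edge [p,q] (with p < q) to q − p. For instance
  ∂[v_0,v_2] = [v_2] − [v_0].
As a 7×21 matrix over Z this has rank 6, with invariant factors (1,1,1,1,1,1).

Boundary ∂_2: C_2 → C_1 acts by ∂[p,q,r] = [q,r] − [p,r] + [p,q]. For instance
  ∂[v_0,v_1,v_3] = [v_1,v_3] − [v_0,v_3] + [v_0,v_1],
  ∂[v_0,v_2,v_3] = [v_2,v_3] − [v_0,v_3] + [v_0,v_2].
The 21×14 boundary matrix has rank 13 and Smith normal form diag(1,1,1,1,1,1,1,1,1,1,1,1,1).

From H_k ≅ ker(∂_k) / im(∂_{k+1}) we obtain:

  H_1: rank ker ∂_1 − rank ∂_2 = (21 − 6) − 13 = 2, and the invariant factors of ∂_2 are all 1, so H_1 ≅ Z^2.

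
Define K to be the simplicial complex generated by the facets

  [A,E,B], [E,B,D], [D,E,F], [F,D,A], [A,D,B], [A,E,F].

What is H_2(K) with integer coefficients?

H_2 ≅ Z.

Fix the vertex order A < B < D < E < F and write every simplex with vertices in increasing order. Then dim K = 2 and the simplices of K are:

  0-simplices (5): A, B, D, E, F
  1-simplices (9): AB, AD, AE, AF, BD, BE, DE, DF, EF
  2-simplices (6): ABD, ABE, ADF, AEF, BDE, DEF

Hence C_0 ≅ Z^5, C_1 ≅ Z^9, C_2 ≅ Z^6.

∂_1: C_1 → C_0 maps an edge to its endpoints' difference, ∂[p,q] = q − p.
The 5×9 boundary matrix has rank 4 and Smith normal form diag(1,1,1,1).

The boundary map ∂_2: C_2 → C_1 sends each 2-simplex [p,q,r] to [q,r] − [p,r] + [p,q]. For instance
  ∂AEF = EF − AF + AE,
  ∂ABE = BE − AE + AB.
The 9×6 boundary matrix has rank 5 and Smith normal form diag(1,1,1,1,1).

Now H_k = ker ∂_k / im ∂_{k+1}, so:

  H_2: rank ker ∂_2 − rank ∂_3 = (6 − 5) − 0 = 1, and there is no ∂_3, so H_2 = Z.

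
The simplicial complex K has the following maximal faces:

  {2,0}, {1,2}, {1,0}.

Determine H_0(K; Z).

K has 3 vertices, 3 edges.
rank ∂_0 = 0, rank ∂_1 = 2 ⇒ b_0 = 3 − 0 − 2 = 1; all invariant factors of ∂_1 are 1 so no torsion. So H_0 = Z.

H_0 ≅ Z.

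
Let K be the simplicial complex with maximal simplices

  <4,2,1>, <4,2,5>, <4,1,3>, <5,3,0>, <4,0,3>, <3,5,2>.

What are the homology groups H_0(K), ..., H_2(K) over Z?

K has 6 vertices, 12 edges, 6 triangles.
rank ∂_0 = 0, rank ∂_1 = 5 ⇒ b_0 = 6 − 0 − 5 = 1; all invariant factors of ∂_1 are 1 so no torsion. So H_0 ≅ Z.
rank ∂_1 = 5, rank ∂_2 = 6 ⇒ b_1 = 12 − 5 − 6 = 1; all invariant factors of ∂_2 are 1 so no torsion. So H_1 ≅ Z.
rank ∂_2 = 6, rank ∂_3 = 0 ⇒ b_2 = 6 − 6 − 0 = 0. So H_2 ≅ 0.

H_0 ≅ Z,  H_1 ≅ Z,  H_2 = 0.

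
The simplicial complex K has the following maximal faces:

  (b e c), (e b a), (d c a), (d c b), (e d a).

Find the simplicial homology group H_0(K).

H_0 ≅ Z.

We work with the vertex ordering a < b < c < d < e. The simplices of K, each written with vertices in increasing order, are:

  0-simplices (5): a, b, c, d, e
  1-simplices (10): ab, ac, ad, ae, bc, bd, be, cd, ce, de
  2-simplices (5): abe, acd, ade, bcd, bce

so the chain groups are C_0 ≅ Z^5, C_1 ≅ Z^10, C_2 ≅ Z^5.

The boundary map ∂_1: C_1 → C_0 maps an edge to its endpoints' difference, ∂[p,q] = q − p. For instance
  ∂ae = e − a.
This gives a 5×10 integer matrix of rank 4; reducing to Smith normal form yields diagonal entries (1,1,1,1).

The boundary map ∂_2: C_2 → C_1 acts by ∂[p,q,r] = [q,r] − [p,r] + [p,q]. For instance
  ∂ade = de − ae + ad,
  ∂bcd = cd − bd + bc.
The resulting 10×5 matrix has rank 5, and its Smith normal form has invariant factors (1,1,1,1,1).

Now H_k = ker ∂_k / im ∂_{k+1}, so:

  H_0: rank C_0 − rank ∂_1 = 5 − 4 = 1, and the invariant factors of ∂_1 are all 1, so H_0 ≅ Z.

(K is a triangulation of the Möbius band.)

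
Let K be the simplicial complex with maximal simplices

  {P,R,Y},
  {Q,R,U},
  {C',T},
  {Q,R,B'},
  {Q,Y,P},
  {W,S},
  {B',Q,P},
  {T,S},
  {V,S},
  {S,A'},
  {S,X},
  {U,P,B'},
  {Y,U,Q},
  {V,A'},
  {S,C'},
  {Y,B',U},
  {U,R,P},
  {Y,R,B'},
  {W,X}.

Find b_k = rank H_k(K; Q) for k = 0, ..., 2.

K has 13 vertices, 24 edges, 10 triangles.
rank ∂_0 = 0, rank ∂_1 = 11 ⇒ b_0 = 13 − 0 − 11 = 2; all invariant factors of ∂_1 are 1 so no torsion. So H_0 = Z^2.
rank ∂_1 = 11, rank ∂_2 = 10 ⇒ b_1 = 24 − 11 − 10 = 3; ∂_2 has invariant factor(s) [2] giving torsion. So H_1 = Z^3 ⊕ Z/2.
rank ∂_2 = 10, rank ∂_3 = 0 ⇒ b_2 = 10 − 10 − 0 = 0. So H_2 = 0.

b_0 = 2, b_1 = 3, b_2 = 0.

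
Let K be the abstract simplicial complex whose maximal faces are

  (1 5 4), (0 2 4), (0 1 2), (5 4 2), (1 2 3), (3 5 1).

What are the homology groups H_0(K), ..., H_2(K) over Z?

K has 6 vertices, 12 edges, 6 triangles.
rank ∂_0 = 0, rank ∂_1 = 5 ⇒ b_0 = 6 − 0 − 5 = 1; all invariant factors of ∂_1 are 1 so no torsion. So H_0 = Z.
rank ∂_1 = 5, rank ∂_2 = 6 ⇒ b_1 = 12 − 5 − 6 = 1; all invariant factors of ∂_2 are 1 so no torsion. So H_1 = Z.
rank ∂_2 = 6, rank ∂_3 = 0 ⇒ b_2 = 6 − 6 − 0 = 0. So H_2 = 0.

H_0 = Z,  H_1 = Z,  H_2 = 0.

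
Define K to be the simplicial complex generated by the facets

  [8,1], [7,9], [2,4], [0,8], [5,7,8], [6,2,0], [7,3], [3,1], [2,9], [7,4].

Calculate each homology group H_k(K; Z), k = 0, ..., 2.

Fix the vertex order 0 < 1 < 2 < 3 < 4 < 5 < 6 < 7 < 8 < 9 and write every simplex with vertices in increasing order. Then dim K = 2 and the simplices of K are:

  0-simplices (10): [0], [1], [2], [3], [4], [5], [6], [7], [8], [9]
  1-simplices (14): [0,2], [0,6], [0,8], [1,3], [1,8], [2,4], [2,6], [2,9], [3,7], [4,7], [5,7], [5,8], [7,8], [7,9]
  2-simplices (2): [0,2,6], [5,7,8]

giving chain groups C_0 ≅ Z^10, C_1 ≅ Z^14, C_2 ≅ Z^2.

Boundary ∂_1: C_1 → C_0 is given by ∂[p,q] = [q] − [p]. For instance
  ∂[1,8] = [8] − [1].
As a 10×14 matrix over Z this has rank 9, with invariant factors (1,1,1,1,1,1,1,1,1).

The boundary map ∂_2: C_2 → C_1 maps a triangle to the signed sum of its edges. For instance
  ∂[5,7,8] = [7,8] − [5,8] + [5,7],
  ∂[0,2,6] = [2,6] − [0,6] + [0,2].
This gives a 14×2 integer matrix of rank 2; reducing to Smith normal form yields diagonal entries (1,1).

From H_k ≅ ker(∂_k) / im(∂_{k+1}) we obtain:

  H_0: rank C_0 − rank ∂_1 = 10 − 9 = 1, and the invariant factors of ∂_1 are all 1, so H_0 = Z.
  H_1: rank ker ∂_1 − rank ∂_2 = (14 − 9) − 2 = 3, and the invariant factors of ∂_2 are all 1, so H_1 = Z^3.
  H_2: rank ker ∂_2 − rank ∂_3 = (2 − 2) − 0 = 0, and there is no ∂_3, so H_2 = 0.

H_0 ≅ Z,  H_1 ≅ Z^3,  H_2 = 0.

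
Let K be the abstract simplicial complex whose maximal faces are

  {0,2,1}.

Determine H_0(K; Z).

H_0 = Z.

Take the total order 0 < 1 < 2 on the vertex set. Then K (dimension 2) consists of the simplices:

  0-simplices (3): [0], [1], [2]
  1-simplices (3): [0,1], [0,2], [1,2]
  2-simplices (1): [0,1,2]

so the chain groups are C_0 ≅ Z^3, C_1 ≅ Z^3, C_2 ≅ Z^1.

Boundary ∂_1: C_1 → C_0 sends each edge [p,q] (with p < q) to q − p.
The 3×3 boundary matrix has rank 2 and Smith normal form diag(1,1).

The boundary map ∂_2: C_2 → C_1 maps a triangle to the signed sum of its edges. For instance
  ∂[0,1,2] = [1,2] − [0,2] + [0,1].
The 3×1 boundary matrix has rank 1 and Smith normal form diag(1).

Now H_k = ker ∂_k / im ∂_{k+1}, so:

  H_0: rank C_0 − rank ∂_1 = 3 − 2 = 1, and the invariant factors of ∂_1 are all 1, so H_0 = Z.

(K is a triangulation of the 2-simplex.)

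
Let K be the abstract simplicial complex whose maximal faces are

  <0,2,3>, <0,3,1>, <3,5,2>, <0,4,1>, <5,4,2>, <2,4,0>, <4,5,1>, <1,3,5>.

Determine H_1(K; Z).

We work with the vertex ordering 0 < 1 < 2 < 3 < 4 < 5. The simplices of K, each written with vertices in increasing order, are:

  0-simplices (6): [0], [1], [2], [3], [4], [5]
  1-simplices (12): [0,1], [0,2], [0,3], [0,4], [1,3], [1,4], [1,5], [2,3], [2,4], [2,5], [3,5], [4,5]
  2-simplices (8): [0,1,3], [0,1,4], [0,2,3], [0,2,4], [1,3,5], [1,4,5], [2,3,5], [2,4,5]

Hence C_0 ≅ Z^6, C_1 ≅ Z^12, C_2 ≅ Z^8.

∂_1: C_1 → C_0 is given by ∂[p,q] = [q] − [p]. For instance
  ∂[1,4] = [4] − [1].
As a 6×12 matrix over Z this has rank 5, with invariant factors (1,1,1,1,1).

The boundary map ∂_2: C_2 → C_1 maps a triangle to the signed sum of its edges. For instance
  ∂[0,1,4] = [1,4] − [0,4] + [0,1],
  ∂[1,3,5] = [3,5] − [1,5] + [1,3].
The 12×8 boundary matrix has rank 7 and Smith normal form diag(1,1,1,1,1,1,1).

Computing H_k = (kernel of ∂_k) / (image of ∂_{k+1}):

  H_1: rank ker ∂_1 − rank ∂_2 = (12 − 5) − 7 = 0, and the invariant factors of ∂_2 are all 1, so H_1 ≅ 0.

H_1 = 0.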